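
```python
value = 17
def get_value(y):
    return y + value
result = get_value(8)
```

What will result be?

Step 1: value = 17 is defined globally.
Step 2: get_value(8) uses parameter y = 8 and looks up value from global scope = 17.
Step 3: result = 8 + 17 = 25

The answer is 25.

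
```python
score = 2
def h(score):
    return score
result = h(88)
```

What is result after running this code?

Step 1: Global score = 2.
Step 2: h(88) takes parameter score = 88, which shadows the global.
Step 3: result = 88

The answer is 88.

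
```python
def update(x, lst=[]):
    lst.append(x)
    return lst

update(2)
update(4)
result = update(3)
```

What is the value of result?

Step 1: Mutable default argument gotcha! The list [] is created once.
Step 2: Each call appends to the SAME list: [2], [2, 4], [2, 4, 3].
Step 3: result = [2, 4, 3]

The answer is [2, 4, 3].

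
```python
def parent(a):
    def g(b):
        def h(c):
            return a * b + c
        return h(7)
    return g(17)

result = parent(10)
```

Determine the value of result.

Step 1: a = 10, b = 17, c = 7.
Step 2: h() computes a * b + c = 10 * 17 + 7 = 177.
Step 3: result = 177

The answer is 177.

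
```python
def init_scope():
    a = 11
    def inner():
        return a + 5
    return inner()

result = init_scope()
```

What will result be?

Step 1: init_scope() defines a = 11.
Step 2: inner() reads a = 11 from enclosing scope, returns 11 + 5 = 16.
Step 3: result = 16

The answer is 16.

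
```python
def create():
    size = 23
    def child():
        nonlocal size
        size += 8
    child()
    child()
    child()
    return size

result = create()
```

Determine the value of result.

Step 1: size starts at 23.
Step 2: child() is called 3 times, each adding 8.
Step 3: size = 23 + 8 * 3 = 47

The answer is 47.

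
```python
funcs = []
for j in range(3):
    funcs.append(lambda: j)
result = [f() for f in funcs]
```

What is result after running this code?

Step 1: All 3 lambdas share the same variable j.
Step 2: After the loop, j = 2.
Step 3: Each call returns 2. result = [2, 2, 2]

The answer is [2, 2, 2].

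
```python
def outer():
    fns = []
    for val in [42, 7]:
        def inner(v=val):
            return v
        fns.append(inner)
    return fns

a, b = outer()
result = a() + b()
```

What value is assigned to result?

Step 1: Default argument v=val captures val at each iteration.
Step 2: a() returns 42 (captured at first iteration), b() returns 7 (captured at second).
Step 3: result = 42 + 7 = 49

The answer is 49.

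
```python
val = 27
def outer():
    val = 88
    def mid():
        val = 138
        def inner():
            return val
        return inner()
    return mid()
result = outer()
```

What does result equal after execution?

Step 1: Three levels of shadowing: global 27, outer 88, mid 138.
Step 2: inner() finds val = 138 in enclosing mid() scope.
Step 3: result = 138

The answer is 138.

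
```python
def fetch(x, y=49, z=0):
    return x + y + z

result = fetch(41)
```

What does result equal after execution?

Step 1: fetch(41) uses defaults y = 49, z = 0.
Step 2: Returns 41 + 49 + 0 = 90.
Step 3: result = 90

The answer is 90.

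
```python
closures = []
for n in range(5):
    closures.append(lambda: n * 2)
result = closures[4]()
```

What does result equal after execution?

Step 1: All lambdas reference the same variable n (late binding).
Step 2: After the loop, n = 4. Every lambda returns n * 2.
Step 3: closures[4]() = 4 * 2 = 8

The answer is 8.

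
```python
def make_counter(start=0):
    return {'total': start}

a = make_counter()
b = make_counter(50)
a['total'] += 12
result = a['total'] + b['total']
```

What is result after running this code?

Step 1: make_counter() returns a new dict each call (immutable default 0).
Step 2: a = {'total': 0}, b = {'total': 50}.
Step 3: a['total'] += 12 = 12. result = 12 + 50 = 62

The answer is 62.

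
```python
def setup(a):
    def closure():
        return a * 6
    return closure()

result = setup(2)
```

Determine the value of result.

Step 1: setup(2) binds parameter a = 2.
Step 2: closure() accesses a = 2 from enclosing scope.
Step 3: result = 2 * 6 = 12

The answer is 12.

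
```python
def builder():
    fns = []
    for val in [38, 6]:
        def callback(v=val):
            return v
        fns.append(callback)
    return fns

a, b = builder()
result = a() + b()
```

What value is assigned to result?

Step 1: Default argument v=val captures val at each iteration.
Step 2: a() returns 38 (captured at first iteration), b() returns 6 (captured at second).
Step 3: result = 38 + 6 = 44

The answer is 44.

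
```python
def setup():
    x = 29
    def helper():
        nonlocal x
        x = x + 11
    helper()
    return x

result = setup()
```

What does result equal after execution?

Step 1: setup() sets x = 29.
Step 2: helper() uses nonlocal to modify x in setup's scope: x = 29 + 11 = 40.
Step 3: setup() returns the modified x = 40

The answer is 40.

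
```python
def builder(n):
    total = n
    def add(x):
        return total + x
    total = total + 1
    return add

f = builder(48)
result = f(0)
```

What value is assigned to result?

Step 1: builder(48) sets total = 48, then total = 48 + 1 = 49.
Step 2: Closures capture by reference, so add sees total = 49.
Step 3: f(0) returns 49 + 0 = 49

The answer is 49.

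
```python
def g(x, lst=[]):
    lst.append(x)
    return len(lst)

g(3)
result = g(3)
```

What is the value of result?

Step 1: Mutable default list persists between calls.
Step 2: First call: lst = [3], len = 1. Second call: lst = [3, 3], len = 2.
Step 3: result = 2

The answer is 2.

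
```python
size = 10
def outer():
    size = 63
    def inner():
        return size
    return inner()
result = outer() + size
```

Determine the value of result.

Step 1: Global size = 10. outer() shadows with size = 63.
Step 2: inner() returns enclosing size = 63. outer() = 63.
Step 3: result = 63 + global size (10) = 73

The answer is 73.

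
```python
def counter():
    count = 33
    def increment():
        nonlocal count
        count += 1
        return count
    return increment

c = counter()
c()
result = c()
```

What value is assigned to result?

Step 1: counter() creates closure with count = 33.
Step 2: Each c() call increments count via nonlocal. After 2 calls: 33 + 2 = 35.
Step 3: result = 35

The answer is 35.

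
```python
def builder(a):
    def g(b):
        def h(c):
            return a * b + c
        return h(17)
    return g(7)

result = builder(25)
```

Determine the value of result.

Step 1: a = 25, b = 7, c = 17.
Step 2: h() computes a * b + c = 25 * 7 + 17 = 192.
Step 3: result = 192

The answer is 192.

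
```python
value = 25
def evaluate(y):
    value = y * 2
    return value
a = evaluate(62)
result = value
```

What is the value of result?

Step 1: Global value = 25.
Step 2: evaluate(62) creates local value = 62 * 2 = 124.
Step 3: Global value unchanged because no global keyword. result = 25

The answer is 25.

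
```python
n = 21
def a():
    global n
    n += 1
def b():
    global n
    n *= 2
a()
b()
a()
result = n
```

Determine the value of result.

Step 1: n = 21.
Step 2: a(): n = 21 + 1 = 22.
Step 3: b(): n = 22 * 2 = 44.
Step 4: a(): n = 44 + 1 = 45

The answer is 45.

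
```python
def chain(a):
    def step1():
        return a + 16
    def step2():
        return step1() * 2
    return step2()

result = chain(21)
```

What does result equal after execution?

Step 1: chain(21) captures a = 21.
Step 2: step2() calls step1() which returns 21 + 16 = 37.
Step 3: step2() returns 37 * 2 = 74

The answer is 74.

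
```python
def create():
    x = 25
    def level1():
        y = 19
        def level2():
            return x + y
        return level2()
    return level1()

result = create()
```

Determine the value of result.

Step 1: x = 25 in create. y = 19 in level1.
Step 2: level2() reads x = 25 and y = 19 from enclosing scopes.
Step 3: result = 25 + 19 = 44

The answer is 44.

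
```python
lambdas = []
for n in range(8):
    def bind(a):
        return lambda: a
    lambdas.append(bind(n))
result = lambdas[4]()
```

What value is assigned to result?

Step 1: bind(n) creates a new scope capturing a = n at call time.
Step 2: lambdas[4] = bind(4), so its lambda captures a = 4.
Step 3: result = 4 (closure factory fixes late binding)

The answer is 4.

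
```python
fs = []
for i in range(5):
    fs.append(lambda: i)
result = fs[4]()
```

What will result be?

Step 1: The loop creates 5 lambdas, all referencing the same variable i.
Step 2: After the loop, i = 4 (final value).
Step 3: fs[4]() looks up i at call time and finds 4. This is the late binding gotcha. result = 4

The answer is 4.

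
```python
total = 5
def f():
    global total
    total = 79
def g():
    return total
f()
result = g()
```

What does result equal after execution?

Step 1: total = 5.
Step 2: f() sets global total = 79.
Step 3: g() reads global total = 79. result = 79

The answer is 79.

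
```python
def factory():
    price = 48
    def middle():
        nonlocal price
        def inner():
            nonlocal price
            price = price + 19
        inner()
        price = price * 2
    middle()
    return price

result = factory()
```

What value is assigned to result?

Step 1: price = 48.
Step 2: inner() adds 19: price = 48 + 19 = 67.
Step 3: middle() doubles: price = 67 * 2 = 134.
Step 4: result = 134

The answer is 134.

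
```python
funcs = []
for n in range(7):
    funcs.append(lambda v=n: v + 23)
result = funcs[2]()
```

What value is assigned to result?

Step 1: Default argument v=n captures n's value at definition time.
Step 2: funcs[2] was defined when n = 2, so v defaults to 2.
Step 3: result = 2 + 23 = 25 (default arg fixes the late binding issue)

The answer is 25.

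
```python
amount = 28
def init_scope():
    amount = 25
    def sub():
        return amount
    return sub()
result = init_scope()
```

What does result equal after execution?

Step 1: amount = 28 globally, but init_scope() defines amount = 25 locally.
Step 2: sub() looks up amount. Not in local scope, so checks enclosing scope (init_scope) and finds amount = 25.
Step 3: result = 25

The answer is 25.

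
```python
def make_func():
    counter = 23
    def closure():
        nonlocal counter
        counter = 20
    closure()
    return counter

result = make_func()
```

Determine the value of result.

Step 1: make_func() sets counter = 23.
Step 2: closure() uses nonlocal to reassign counter = 20.
Step 3: result = 20

The answer is 20.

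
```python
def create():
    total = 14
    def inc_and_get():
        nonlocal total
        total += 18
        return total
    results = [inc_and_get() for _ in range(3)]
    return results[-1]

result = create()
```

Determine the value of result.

Step 1: total = 14.
Step 2: Three calls to inc_and_get(), each adding 18.
Step 3: Last value = 14 + 18 * 3 = 68

The answer is 68.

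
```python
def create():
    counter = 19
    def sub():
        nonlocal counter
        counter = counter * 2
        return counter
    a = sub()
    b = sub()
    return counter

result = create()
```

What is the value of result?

Step 1: counter starts at 19.
Step 2: First sub(): counter = 19 * 2 = 38.
Step 3: Second sub(): counter = 38 * 2 = 76.
Step 4: result = 76

The answer is 76.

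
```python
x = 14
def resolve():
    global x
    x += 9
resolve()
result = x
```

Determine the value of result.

Step 1: x = 14 globally.
Step 2: resolve() modifies global x: x += 9 = 23.
Step 3: result = 23

The answer is 23.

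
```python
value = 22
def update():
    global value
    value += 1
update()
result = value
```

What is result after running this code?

Step 1: value = 22 globally.
Step 2: update() modifies global value: value += 1 = 23.
Step 3: result = 23

The answer is 23.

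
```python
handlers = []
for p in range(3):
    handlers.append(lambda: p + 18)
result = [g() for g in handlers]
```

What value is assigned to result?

Step 1: All lambdas capture p by reference. After the loop, p = 2.
Step 2: Each call returns 2 + 18 = 20.
Step 3: result = [20, 20, 20]

The answer is [20, 20, 20].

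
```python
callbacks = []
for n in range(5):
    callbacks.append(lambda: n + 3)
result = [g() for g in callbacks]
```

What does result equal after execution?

Step 1: All lambdas capture n by reference. After the loop, n = 4.
Step 2: Each call returns 4 + 3 = 7.
Step 3: result = [7, 7, 7, 7, 7]

The answer is [7, 7, 7, 7, 7].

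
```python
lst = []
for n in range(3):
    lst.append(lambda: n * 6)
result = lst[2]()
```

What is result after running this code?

Step 1: All lambdas reference the same variable n (late binding).
Step 2: After the loop, n = 2. Every lambda returns n * 6.
Step 3: lst[2]() = 2 * 6 = 12

The answer is 12.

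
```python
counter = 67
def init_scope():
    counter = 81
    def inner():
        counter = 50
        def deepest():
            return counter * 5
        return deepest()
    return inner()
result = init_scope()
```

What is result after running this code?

Step 1: deepest() looks up counter through LEGB: not local, finds counter = 50 in enclosing inner().
Step 2: Returns 50 * 5 = 250.
Step 3: result = 250

The answer is 250.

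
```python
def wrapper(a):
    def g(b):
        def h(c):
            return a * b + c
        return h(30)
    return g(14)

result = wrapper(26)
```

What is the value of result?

Step 1: a = 26, b = 14, c = 30.
Step 2: h() computes a * b + c = 26 * 14 + 30 = 394.
Step 3: result = 394

The answer is 394.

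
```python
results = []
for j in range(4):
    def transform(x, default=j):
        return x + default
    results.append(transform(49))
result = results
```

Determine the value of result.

Step 1: Default argument default=j is evaluated at function definition time.
Step 2: Each iteration creates transform with default = current j value.
Step 3: transform(49) returns 49 + default. results = [49, 50, 51, 52]

The answer is [49, 50, 51, 52].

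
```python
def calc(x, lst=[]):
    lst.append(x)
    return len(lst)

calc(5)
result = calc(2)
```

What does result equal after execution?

Step 1: Mutable default list persists between calls.
Step 2: First call: lst = [5], len = 1. Second call: lst = [5, 2], len = 2.
Step 3: result = 2

The answer is 2.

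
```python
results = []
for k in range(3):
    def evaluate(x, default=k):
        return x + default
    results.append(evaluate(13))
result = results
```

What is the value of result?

Step 1: Default argument default=k is evaluated at function definition time.
Step 2: Each iteration creates evaluate with default = current k value.
Step 3: evaluate(13) returns 13 + default. results = [13, 14, 15]

The answer is [13, 14, 15].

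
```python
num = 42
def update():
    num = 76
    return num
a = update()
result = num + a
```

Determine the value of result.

Step 1: Global num = 42. update() returns local num = 76.
Step 2: a = 76. Global num still = 42.
Step 3: result = 42 + 76 = 118

The answer is 118.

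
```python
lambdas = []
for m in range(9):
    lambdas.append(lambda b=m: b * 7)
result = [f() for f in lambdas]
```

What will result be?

Step 1: Default arg b=m captures m at each iteration.
Step 2: lambdas[k] has b defaulting to k, returns k * 7.
Step 3: result = [0, 7, 14, 21, 28, 35, 42, 49, 56]

The answer is [0, 7, 14, 21, 28, 35, 42, 49, 56].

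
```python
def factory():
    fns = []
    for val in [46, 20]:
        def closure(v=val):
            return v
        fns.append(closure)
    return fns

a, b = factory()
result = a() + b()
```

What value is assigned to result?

Step 1: Default argument v=val captures val at each iteration.
Step 2: a() returns 46 (captured at first iteration), b() returns 20 (captured at second).
Step 3: result = 46 + 20 = 66

The answer is 66.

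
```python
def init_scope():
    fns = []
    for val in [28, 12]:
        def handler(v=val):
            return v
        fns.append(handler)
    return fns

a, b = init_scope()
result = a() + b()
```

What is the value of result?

Step 1: Default argument v=val captures val at each iteration.
Step 2: a() returns 28 (captured at first iteration), b() returns 12 (captured at second).
Step 3: result = 28 + 12 = 40

The answer is 40.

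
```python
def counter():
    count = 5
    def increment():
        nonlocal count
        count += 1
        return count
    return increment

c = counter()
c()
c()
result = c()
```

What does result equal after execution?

Step 1: counter() creates closure with count = 5.
Step 2: Each c() call increments count via nonlocal. After 3 calls: 5 + 3 = 8.
Step 3: result = 8

The answer is 8.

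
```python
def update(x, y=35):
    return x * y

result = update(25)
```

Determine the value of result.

Step 1: update(25) uses default y = 35.
Step 2: Returns 25 * 35 = 875.
Step 3: result = 875

The answer is 875.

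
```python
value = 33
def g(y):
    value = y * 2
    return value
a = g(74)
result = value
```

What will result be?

Step 1: Global value = 33.
Step 2: g(74) creates local value = 74 * 2 = 148.
Step 3: Global value unchanged because no global keyword. result = 33

The answer is 33.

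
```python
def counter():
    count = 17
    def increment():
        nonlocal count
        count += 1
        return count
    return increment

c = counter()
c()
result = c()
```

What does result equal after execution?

Step 1: counter() creates closure with count = 17.
Step 2: Each c() call increments count via nonlocal. After 2 calls: 17 + 2 = 19.
Step 3: result = 19

The answer is 19.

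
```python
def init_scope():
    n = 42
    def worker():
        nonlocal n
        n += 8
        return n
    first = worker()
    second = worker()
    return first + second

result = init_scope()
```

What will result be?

Step 1: n starts at 42.
Step 2: First call: n = 42 + 8 = 50, returns 50.
Step 3: Second call: n = 50 + 8 = 58, returns 58.
Step 4: result = 50 + 58 = 108

The answer is 108.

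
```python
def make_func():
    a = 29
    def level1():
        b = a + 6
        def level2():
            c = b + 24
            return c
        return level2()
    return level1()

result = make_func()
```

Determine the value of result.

Step 1: a = 29. b = a + 6 = 35.
Step 2: c = b + 24 = 35 + 24 = 59.
Step 3: result = 59

The answer is 59.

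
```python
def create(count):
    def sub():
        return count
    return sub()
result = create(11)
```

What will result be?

Step 1: create(11) binds parameter count = 11.
Step 2: sub() looks up count in enclosing scope and finds the parameter count = 11.
Step 3: result = 11

The answer is 11.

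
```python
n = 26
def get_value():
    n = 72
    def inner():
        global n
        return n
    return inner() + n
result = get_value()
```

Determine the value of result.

Step 1: Global n = 26. get_value() shadows with local n = 72.
Step 2: inner() uses global keyword, so inner() returns global n = 26.
Step 3: get_value() returns 26 + 72 = 98

The answer is 98.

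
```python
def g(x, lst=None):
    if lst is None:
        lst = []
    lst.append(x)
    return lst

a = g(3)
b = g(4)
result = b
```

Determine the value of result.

Step 1: None default with guard creates a NEW list each call.
Step 2: a = [3] (fresh list). b = [4] (another fresh list).
Step 3: result = [4] (this is the fix for mutable default)

The answer is [4].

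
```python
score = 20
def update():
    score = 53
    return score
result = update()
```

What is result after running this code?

Step 1: Global score = 20.
Step 2: update() creates local score = 53, shadowing the global.
Step 3: Returns local score = 53. result = 53

The answer is 53.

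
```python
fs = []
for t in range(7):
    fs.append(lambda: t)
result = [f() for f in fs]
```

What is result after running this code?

Step 1: All 7 lambdas share the same variable t.
Step 2: After the loop, t = 6.
Step 3: Each call returns 6. result = [6, 6, 6, 6, 6, 6, 6]

The answer is [6, 6, 6, 6, 6, 6, 6].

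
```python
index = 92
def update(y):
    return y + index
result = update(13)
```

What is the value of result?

Step 1: index = 92 is defined globally.
Step 2: update(13) uses parameter y = 13 and looks up index from global scope = 92.
Step 3: result = 13 + 92 = 105

The answer is 105.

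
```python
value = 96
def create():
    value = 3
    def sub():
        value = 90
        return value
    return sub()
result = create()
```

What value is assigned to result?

Step 1: Three scopes define value: global (96), create (3), sub (90).
Step 2: sub() has its own local value = 90, which shadows both enclosing and global.
Step 3: result = 90 (local wins in LEGB)

The answer is 90.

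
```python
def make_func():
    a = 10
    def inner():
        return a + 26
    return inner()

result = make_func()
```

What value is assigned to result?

Step 1: make_func() defines a = 10.
Step 2: inner() reads a = 10 from enclosing scope, returns 10 + 26 = 36.
Step 3: result = 36

The answer is 36.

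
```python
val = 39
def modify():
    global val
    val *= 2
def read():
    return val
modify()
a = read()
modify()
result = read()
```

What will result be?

Step 1: val = 39.
Step 2: First modify(): val = 39 * 2 = 78.
Step 3: Second modify(): val = 78 * 2 = 156.
Step 4: read() returns 156

The answer is 156.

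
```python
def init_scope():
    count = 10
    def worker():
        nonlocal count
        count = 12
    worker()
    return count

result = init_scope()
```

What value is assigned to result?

Step 1: init_scope() sets count = 10.
Step 2: worker() uses nonlocal to reassign count = 12.
Step 3: result = 12

The answer is 12.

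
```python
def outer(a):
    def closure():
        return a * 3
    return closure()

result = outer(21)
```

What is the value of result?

Step 1: outer(21) binds parameter a = 21.
Step 2: closure() accesses a = 21 from enclosing scope.
Step 3: result = 21 * 3 = 63

The answer is 63.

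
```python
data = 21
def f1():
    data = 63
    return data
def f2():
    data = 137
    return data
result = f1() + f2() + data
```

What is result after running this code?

Step 1: Each function shadows global data with its own local.
Step 2: f1() returns 63, f2() returns 137.
Step 3: Global data = 21 is unchanged. result = 63 + 137 + 21 = 221

The answer is 221.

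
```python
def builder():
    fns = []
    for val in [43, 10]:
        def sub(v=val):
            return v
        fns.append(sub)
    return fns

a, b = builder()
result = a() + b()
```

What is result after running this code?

Step 1: Default argument v=val captures val at each iteration.
Step 2: a() returns 43 (captured at first iteration), b() returns 10 (captured at second).
Step 3: result = 43 + 10 = 53

The answer is 53.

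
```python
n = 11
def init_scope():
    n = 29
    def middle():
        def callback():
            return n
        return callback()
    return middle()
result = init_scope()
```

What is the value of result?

Step 1: init_scope() defines n = 29. middle() and callback() have no local n.
Step 2: callback() checks local (none), enclosing middle() (none), enclosing init_scope() and finds n = 29.
Step 3: result = 29

The answer is 29.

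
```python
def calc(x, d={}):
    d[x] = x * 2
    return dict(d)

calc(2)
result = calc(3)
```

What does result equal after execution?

Step 1: Mutable default dict is shared across calls.
Step 2: First call adds 2: 4. Second call adds 3: 6.
Step 3: result = {2: 4, 3: 6}

The answer is {2: 4, 3: 6}.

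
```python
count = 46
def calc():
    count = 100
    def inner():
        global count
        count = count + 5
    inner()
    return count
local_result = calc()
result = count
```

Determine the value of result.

Step 1: Global count = 46. calc() creates local count = 100.
Step 2: inner() declares global count and adds 5: global count = 46 + 5 = 51.
Step 3: calc() returns its local count = 100 (unaffected by inner).
Step 4: result = global count = 51

The answer is 51.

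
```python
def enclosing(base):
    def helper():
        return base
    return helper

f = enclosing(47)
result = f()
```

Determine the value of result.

Step 1: enclosing(47) creates closure capturing base = 47.
Step 2: f() returns the captured base = 47.
Step 3: result = 47

The answer is 47.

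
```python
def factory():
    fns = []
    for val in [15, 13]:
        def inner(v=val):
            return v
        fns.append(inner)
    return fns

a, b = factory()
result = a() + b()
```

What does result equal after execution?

Step 1: Default argument v=val captures val at each iteration.
Step 2: a() returns 15 (captured at first iteration), b() returns 13 (captured at second).
Step 3: result = 15 + 13 = 28

The answer is 28.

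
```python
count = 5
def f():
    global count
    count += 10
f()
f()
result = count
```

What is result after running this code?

Step 1: count = 5.
Step 2: First f(): count = 5 + 10 = 15.
Step 3: Second f(): count = 15 + 10 = 25. result = 25

The answer is 25.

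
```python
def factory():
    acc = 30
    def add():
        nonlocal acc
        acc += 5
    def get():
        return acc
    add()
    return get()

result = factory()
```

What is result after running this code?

Step 1: acc = 30. add() modifies it via nonlocal, get() reads it.
Step 2: add() makes acc = 30 + 5 = 35.
Step 3: get() returns 35. result = 35

The answer is 35.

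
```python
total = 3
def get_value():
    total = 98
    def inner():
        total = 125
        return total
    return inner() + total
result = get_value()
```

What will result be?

Step 1: get_value() has local total = 98. inner() has local total = 125.
Step 2: inner() returns its local total = 125.
Step 3: get_value() returns 125 + its own total (98) = 223

The answer is 223.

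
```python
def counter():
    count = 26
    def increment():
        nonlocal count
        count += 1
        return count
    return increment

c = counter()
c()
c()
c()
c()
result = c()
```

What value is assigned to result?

Step 1: counter() creates closure with count = 26.
Step 2: Each c() call increments count via nonlocal. After 5 calls: 26 + 5 = 31.
Step 3: result = 31

The answer is 31.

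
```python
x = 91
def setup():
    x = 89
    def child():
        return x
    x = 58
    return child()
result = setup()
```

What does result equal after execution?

Step 1: setup() sets x = 89, then later x = 58.
Step 2: child() is called after x is reassigned to 58. Closures capture variables by reference, not by value.
Step 3: result = 58

The answer is 58.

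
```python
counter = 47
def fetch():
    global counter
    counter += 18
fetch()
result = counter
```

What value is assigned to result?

Step 1: counter = 47 globally.
Step 2: fetch() modifies global counter: counter += 18 = 65.
Step 3: result = 65

The answer is 65.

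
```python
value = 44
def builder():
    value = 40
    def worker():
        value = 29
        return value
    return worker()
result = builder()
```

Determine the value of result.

Step 1: Three scopes define value: global (44), builder (40), worker (29).
Step 2: worker() has its own local value = 29, which shadows both enclosing and global.
Step 3: result = 29 (local wins in LEGB)

The answer is 29.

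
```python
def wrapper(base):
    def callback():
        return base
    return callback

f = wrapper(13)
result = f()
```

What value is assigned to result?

Step 1: wrapper(13) creates closure capturing base = 13.
Step 2: f() returns the captured base = 13.
Step 3: result = 13

The answer is 13.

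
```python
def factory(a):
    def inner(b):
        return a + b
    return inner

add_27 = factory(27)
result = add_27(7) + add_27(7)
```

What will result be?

Step 1: add_27 captures a = 27.
Step 2: add_27(7) = 27 + 7 = 34, called twice.
Step 3: result = 34 + 34 = 68

The answer is 68.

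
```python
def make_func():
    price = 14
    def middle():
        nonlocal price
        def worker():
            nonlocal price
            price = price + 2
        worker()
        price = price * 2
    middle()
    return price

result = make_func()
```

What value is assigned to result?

Step 1: price = 14.
Step 2: worker() adds 2: price = 14 + 2 = 16.
Step 3: middle() doubles: price = 16 * 2 = 32.
Step 4: result = 32

The answer is 32.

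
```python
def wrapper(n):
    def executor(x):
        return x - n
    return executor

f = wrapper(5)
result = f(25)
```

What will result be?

Step 1: wrapper(5) creates a closure capturing n = 5.
Step 2: f(25) computes 25 - 5 = 20.
Step 3: result = 20

The answer is 20.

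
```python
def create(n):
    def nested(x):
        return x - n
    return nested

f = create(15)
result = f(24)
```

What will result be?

Step 1: create(15) creates a closure capturing n = 15.
Step 2: f(24) computes 24 - 15 = 9.
Step 3: result = 9

The answer is 9.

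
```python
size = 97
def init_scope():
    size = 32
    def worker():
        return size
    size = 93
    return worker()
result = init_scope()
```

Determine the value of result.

Step 1: init_scope() sets size = 32, then later size = 93.
Step 2: worker() is called after size is reassigned to 93. Closures capture variables by reference, not by value.
Step 3: result = 93

The answer is 93.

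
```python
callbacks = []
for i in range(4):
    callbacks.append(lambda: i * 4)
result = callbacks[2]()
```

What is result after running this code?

Step 1: All lambdas reference the same variable i (late binding).
Step 2: After the loop, i = 3. Every lambda returns i * 4.
Step 3: callbacks[2]() = 3 * 4 = 12

The answer is 12.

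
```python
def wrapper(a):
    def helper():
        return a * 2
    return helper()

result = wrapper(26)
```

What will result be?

Step 1: wrapper(26) binds parameter a = 26.
Step 2: helper() accesses a = 26 from enclosing scope.
Step 3: result = 26 * 2 = 52

The answer is 52.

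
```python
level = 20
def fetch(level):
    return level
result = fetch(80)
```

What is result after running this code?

Step 1: Global level = 20.
Step 2: fetch(80) takes parameter level = 80, which shadows the global.
Step 3: result = 80

The answer is 80.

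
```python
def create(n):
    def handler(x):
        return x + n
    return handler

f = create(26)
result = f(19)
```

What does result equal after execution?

Step 1: create(26) creates a closure that captures n = 26.
Step 2: f(19) calls the closure with x = 19, returning 19 + 26 = 45.
Step 3: result = 45

The answer is 45.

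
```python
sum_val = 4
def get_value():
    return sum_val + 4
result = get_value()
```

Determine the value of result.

Step 1: sum_val = 4 is defined globally.
Step 2: get_value() looks up sum_val from global scope = 4, then computes 4 + 4 = 8.
Step 3: result = 8

The answer is 8.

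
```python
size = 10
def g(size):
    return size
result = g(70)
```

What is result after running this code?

Step 1: Global size = 10.
Step 2: g(70) takes parameter size = 70, which shadows the global.
Step 3: result = 70

The answer is 70.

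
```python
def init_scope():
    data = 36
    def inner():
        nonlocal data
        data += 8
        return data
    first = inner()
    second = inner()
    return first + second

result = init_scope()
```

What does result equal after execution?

Step 1: data starts at 36.
Step 2: First call: data = 36 + 8 = 44, returns 44.
Step 3: Second call: data = 44 + 8 = 52, returns 52.
Step 4: result = 44 + 52 = 96

The answer is 96.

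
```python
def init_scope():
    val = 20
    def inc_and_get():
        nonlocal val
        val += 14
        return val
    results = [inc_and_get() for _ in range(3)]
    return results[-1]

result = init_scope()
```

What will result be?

Step 1: val = 20.
Step 2: Three calls to inc_and_get(), each adding 14.
Step 3: Last value = 20 + 14 * 3 = 62

The answer is 62.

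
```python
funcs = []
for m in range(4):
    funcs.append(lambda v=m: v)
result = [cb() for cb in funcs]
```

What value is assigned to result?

Step 1: Default arg v=m captures m at each iteration.
Step 2: Each lambda has its own default: 0, 1, ..., 3.
Step 3: result = [0, 1, 2, 3]

The answer is [0, 1, 2, 3].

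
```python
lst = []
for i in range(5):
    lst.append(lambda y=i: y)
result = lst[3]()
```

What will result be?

Step 1: Default argument y=i captures i's value at each iteration.
Step 2: lst[3] captured y = 3 when i was 3.
Step 3: result = 3

The answer is 3.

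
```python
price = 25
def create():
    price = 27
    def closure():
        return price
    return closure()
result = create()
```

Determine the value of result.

Step 1: price = 25 globally, but create() defines price = 27 locally.
Step 2: closure() looks up price. Not in local scope, so checks enclosing scope (create) and finds price = 27.
Step 3: result = 27

The answer is 27.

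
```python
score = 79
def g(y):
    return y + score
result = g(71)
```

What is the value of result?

Step 1: score = 79 is defined globally.
Step 2: g(71) uses parameter y = 71 and looks up score from global scope = 79.
Step 3: result = 71 + 79 = 150

The answer is 150.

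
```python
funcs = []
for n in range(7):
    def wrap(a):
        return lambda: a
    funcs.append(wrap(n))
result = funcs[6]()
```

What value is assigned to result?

Step 1: wrap(n) creates a new scope capturing a = n at call time.
Step 2: funcs[6] = wrap(6), so its lambda captures a = 6.
Step 3: result = 6 (closure factory fixes late binding)

The answer is 6.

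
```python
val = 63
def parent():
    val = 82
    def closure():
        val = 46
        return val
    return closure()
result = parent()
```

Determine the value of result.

Step 1: Three scopes define val: global (63), parent (82), closure (46).
Step 2: closure() has its own local val = 46, which shadows both enclosing and global.
Step 3: result = 46 (local wins in LEGB)

The answer is 46.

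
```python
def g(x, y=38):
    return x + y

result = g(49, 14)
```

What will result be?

Step 1: g(49, 14) overrides default y with 14.
Step 2: Returns 49 + 14 = 63.
Step 3: result = 63

The answer is 63.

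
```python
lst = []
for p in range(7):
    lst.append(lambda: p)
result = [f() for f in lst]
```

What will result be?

Step 1: All 7 lambdas share the same variable p.
Step 2: After the loop, p = 6.
Step 3: Each call returns 6. result = [6, 6, 6, 6, 6, 6, 6]

The answer is [6, 6, 6, 6, 6, 6, 6].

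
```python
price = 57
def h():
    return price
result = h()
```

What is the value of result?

Step 1: price = 57 is defined in the global scope.
Step 2: h() looks up price. No local price exists, so Python checks the global scope via LEGB rule and finds price = 57.
Step 3: result = 57

The answer is 57.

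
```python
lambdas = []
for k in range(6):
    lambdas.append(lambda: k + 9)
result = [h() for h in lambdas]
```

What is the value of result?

Step 1: All lambdas capture k by reference. After the loop, k = 5.
Step 2: Each call returns 5 + 9 = 14.
Step 3: result = [14, 14, 14, 14, 14, 14]

The answer is [14, 14, 14, 14, 14, 14].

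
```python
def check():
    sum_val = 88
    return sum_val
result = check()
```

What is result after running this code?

Step 1: check() defines sum_val = 88 in its local scope.
Step 2: return sum_val finds the local variable sum_val = 88.
Step 3: result = 88

The answer is 88.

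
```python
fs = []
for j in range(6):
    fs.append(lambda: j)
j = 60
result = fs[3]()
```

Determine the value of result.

Step 1: Lambdas capture the variable j by reference, not by value.
Step 2: After the loop, j is reassigned to 60.
Step 3: fs[3]() looks up the current j = 60. result = 60

The answer is 60.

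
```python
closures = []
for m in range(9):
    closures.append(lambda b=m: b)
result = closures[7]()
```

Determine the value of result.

Step 1: Default argument b=m captures m's value at each iteration.
Step 2: closures[7] captured b = 7 when m was 7.
Step 3: result = 7

The answer is 7.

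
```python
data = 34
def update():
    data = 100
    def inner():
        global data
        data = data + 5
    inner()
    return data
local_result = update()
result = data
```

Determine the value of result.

Step 1: Global data = 34. update() creates local data = 100.
Step 2: inner() declares global data and adds 5: global data = 34 + 5 = 39.
Step 3: update() returns its local data = 100 (unaffected by inner).
Step 4: result = global data = 39

The answer is 39.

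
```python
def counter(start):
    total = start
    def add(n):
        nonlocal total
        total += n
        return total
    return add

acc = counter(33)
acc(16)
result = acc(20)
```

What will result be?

Step 1: counter(33) creates closure with total = 33.
Step 2: First acc(16): total = 33 + 16 = 49.
Step 3: Second acc(20): total = 49 + 20 = 69. result = 69

The answer is 69.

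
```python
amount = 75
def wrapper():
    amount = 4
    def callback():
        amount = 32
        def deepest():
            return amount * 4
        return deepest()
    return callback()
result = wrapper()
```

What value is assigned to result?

Step 1: deepest() looks up amount through LEGB: not local, finds amount = 32 in enclosing callback().
Step 2: Returns 32 * 4 = 128.
Step 3: result = 128

The answer is 128.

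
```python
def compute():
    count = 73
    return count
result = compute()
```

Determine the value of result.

Step 1: compute() defines count = 73 in its local scope.
Step 2: return count finds the local variable count = 73.
Step 3: result = 73

The answer is 73.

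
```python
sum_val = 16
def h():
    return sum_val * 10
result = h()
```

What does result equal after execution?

Step 1: sum_val = 16 is defined globally.
Step 2: h() looks up sum_val from global scope = 16, then computes 16 * 10 = 160.
Step 3: result = 160

The answer is 160.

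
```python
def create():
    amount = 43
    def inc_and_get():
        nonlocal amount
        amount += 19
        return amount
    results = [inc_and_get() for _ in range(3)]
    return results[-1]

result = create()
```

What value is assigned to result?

Step 1: amount = 43.
Step 2: Three calls to inc_and_get(), each adding 19.
Step 3: Last value = 43 + 19 * 3 = 100

The answer is 100.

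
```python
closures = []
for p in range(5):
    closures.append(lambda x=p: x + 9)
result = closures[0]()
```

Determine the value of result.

Step 1: Default argument x=p captures p's value at definition time.
Step 2: closures[0] was defined when p = 0, so x defaults to 0.
Step 3: result = 0 + 9 = 9 (default arg fixes the late binding issue)

The answer is 9.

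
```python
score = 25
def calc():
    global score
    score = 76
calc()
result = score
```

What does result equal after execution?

Step 1: score = 25 globally.
Step 2: calc() declares global score and sets it to 76.
Step 3: After calc(), global score = 76. result = 76

The answer is 76.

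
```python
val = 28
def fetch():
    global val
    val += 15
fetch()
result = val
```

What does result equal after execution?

Step 1: val = 28 globally.
Step 2: fetch() modifies global val: val += 15 = 43.
Step 3: result = 43

The answer is 43.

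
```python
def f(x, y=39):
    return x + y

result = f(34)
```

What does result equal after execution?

Step 1: f(34) uses default y = 39.
Step 2: Returns 34 + 39 = 73.
Step 3: result = 73

The answer is 73.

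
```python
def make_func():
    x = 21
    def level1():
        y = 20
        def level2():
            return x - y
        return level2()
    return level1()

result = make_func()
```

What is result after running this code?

Step 1: x = 21 in make_func. y = 20 in level1.
Step 2: level2() reads x = 21 and y = 20 from enclosing scopes.
Step 3: result = 21 - 20 = 1

The answer is 1.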